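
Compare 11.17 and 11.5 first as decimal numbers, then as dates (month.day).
As decimals: 11.17 < 11.5. As dates: 11/17 is later than 11/5 (day 17 > day 5).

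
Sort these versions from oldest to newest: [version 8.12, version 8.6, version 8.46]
[version 8.6, version 8.12, version 8.46]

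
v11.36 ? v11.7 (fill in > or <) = >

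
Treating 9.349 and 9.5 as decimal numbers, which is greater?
9.5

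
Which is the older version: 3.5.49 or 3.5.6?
3.5.6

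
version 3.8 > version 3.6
True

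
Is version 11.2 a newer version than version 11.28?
No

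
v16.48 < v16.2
False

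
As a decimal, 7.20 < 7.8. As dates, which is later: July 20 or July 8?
July 20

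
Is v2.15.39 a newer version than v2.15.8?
Yes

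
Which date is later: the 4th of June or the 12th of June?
the 12th of June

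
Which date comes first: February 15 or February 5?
February 5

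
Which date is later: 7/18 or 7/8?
7/18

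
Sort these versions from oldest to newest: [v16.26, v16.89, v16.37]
[v16.26, v16.37, v16.89]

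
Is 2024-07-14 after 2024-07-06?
Yes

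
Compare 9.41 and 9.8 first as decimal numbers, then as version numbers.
As decimals: 9.41 < 9.8. As versions: v9.41 > v9.8 (minor version 41 > 8).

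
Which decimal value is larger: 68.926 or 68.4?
68.926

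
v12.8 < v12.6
False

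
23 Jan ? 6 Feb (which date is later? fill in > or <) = <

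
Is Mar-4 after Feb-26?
Yes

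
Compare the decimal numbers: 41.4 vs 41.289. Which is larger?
41.4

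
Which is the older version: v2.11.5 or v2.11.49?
v2.11.5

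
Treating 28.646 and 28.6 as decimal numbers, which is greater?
28.646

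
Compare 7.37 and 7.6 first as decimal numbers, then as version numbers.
As decimals: 7.37 < 7.6. As versions: v7.37 > v7.6 (minor version 37 > 6).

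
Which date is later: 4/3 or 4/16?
4/16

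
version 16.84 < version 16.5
False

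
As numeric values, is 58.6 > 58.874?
False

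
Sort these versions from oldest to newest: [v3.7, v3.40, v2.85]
[v2.85, v3.7, v3.40]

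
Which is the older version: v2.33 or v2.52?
v2.33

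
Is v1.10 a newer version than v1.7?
Yes. Version numbers are compared segment by segment as integers, not as decimals: minor version 10 > 7, so v1.10 > v1.7 (even though the decimal 1.10 < 1.7).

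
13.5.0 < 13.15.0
True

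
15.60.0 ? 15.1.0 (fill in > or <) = >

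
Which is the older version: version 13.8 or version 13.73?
version 13.8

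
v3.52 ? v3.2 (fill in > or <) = >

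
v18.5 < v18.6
True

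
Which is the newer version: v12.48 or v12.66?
v12.66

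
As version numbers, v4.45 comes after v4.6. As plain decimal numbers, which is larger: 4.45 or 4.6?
4.6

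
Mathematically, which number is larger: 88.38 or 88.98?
88.98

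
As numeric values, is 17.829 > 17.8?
True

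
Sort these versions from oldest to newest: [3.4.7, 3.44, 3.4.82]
[3.4.7, 3.4.82, 3.44]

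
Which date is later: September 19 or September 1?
September 19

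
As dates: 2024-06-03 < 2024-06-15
True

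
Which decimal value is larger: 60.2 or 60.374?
60.374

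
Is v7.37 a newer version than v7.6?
Yes. Version numbers are compared segment by segment as integers, not as decimals: minor version 37 > 6, so v7.37 > v7.6 (even though the decimal 7.37 < 7.6).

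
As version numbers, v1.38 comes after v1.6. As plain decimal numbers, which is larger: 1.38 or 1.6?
1.6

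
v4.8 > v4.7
True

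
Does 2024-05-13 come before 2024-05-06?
No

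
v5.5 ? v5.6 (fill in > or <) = <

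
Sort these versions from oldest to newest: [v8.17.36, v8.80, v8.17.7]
[v8.17.7, v8.17.36, v8.80]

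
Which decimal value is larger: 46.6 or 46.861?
46.861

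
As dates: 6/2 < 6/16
True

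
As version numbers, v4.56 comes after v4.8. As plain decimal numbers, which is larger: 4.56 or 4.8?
4.8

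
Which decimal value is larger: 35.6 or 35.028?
35.6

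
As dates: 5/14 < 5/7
False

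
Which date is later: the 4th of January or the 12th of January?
the 12th of January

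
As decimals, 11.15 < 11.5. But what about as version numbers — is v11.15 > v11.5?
True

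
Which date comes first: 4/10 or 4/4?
4/4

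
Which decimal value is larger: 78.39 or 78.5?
78.5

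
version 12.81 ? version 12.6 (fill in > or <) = >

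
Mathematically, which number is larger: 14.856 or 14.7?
14.856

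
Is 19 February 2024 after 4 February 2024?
Yes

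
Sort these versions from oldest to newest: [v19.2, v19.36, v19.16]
[v19.2, v19.16, v19.36]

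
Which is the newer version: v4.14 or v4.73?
v4.73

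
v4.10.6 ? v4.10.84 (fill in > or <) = <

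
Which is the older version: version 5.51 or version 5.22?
version 5.22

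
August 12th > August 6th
True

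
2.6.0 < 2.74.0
True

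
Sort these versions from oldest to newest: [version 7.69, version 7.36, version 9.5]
[version 7.36, version 7.69, version 9.5]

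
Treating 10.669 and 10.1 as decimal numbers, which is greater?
10.669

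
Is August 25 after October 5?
No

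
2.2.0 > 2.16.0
False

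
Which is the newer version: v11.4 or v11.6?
v11.6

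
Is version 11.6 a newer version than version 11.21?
No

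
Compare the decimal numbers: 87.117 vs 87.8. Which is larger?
87.8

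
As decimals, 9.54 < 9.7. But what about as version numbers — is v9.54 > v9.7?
True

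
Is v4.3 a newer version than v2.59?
Yes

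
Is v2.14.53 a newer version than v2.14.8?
Yes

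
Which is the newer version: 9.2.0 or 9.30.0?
9.30.0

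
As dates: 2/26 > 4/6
False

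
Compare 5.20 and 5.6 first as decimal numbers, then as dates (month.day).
As decimals: 5.20 < 5.6. As dates: 5/20 is later than 5/6 (day 20 > day 6).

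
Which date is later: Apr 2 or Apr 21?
Apr 21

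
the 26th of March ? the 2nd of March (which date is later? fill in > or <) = >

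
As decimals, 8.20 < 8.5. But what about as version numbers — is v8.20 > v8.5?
True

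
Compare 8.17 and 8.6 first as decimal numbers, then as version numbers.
As decimals: 8.17 < 8.6. As versions: v8.17 > v8.6 (minor version 17 > 6).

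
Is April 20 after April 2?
Yes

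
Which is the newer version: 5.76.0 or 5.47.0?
5.76.0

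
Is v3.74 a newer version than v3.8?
Yes. Version numbers are compared segment by segment as integers, not as decimals: minor version 74 > 8, so v3.74 > v3.8 (even though the decimal 3.74 < 3.8).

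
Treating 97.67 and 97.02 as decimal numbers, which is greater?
97.67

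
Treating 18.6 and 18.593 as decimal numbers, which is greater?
18.6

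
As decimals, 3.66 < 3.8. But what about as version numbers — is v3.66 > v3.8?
True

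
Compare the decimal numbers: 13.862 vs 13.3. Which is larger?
13.862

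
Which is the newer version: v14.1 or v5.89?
v14.1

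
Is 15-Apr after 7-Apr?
Yes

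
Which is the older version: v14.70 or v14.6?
v14.6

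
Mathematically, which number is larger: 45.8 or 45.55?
45.8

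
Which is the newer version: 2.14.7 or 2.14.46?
2.14.46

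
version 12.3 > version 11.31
True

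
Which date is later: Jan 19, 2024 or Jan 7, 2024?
Jan 19, 2024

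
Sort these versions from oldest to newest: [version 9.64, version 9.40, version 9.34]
[version 9.34, version 9.40, version 9.64]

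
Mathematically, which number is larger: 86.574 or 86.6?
86.6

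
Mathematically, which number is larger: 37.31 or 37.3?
37.31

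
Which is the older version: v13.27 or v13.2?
v13.2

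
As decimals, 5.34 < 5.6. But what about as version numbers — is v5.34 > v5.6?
True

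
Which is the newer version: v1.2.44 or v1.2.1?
v1.2.44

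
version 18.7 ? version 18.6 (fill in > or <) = >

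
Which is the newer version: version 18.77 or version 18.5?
version 18.77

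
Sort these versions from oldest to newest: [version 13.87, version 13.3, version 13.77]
[version 13.3, version 13.77, version 13.87]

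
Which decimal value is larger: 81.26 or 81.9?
81.9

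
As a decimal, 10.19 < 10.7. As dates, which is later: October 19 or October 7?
October 19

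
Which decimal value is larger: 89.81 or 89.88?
89.88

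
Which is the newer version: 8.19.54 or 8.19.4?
8.19.54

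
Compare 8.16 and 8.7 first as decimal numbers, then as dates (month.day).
As decimals: 8.16 < 8.7. As dates: 8/16 is later than 8/7 (day 16 > day 7).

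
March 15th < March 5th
False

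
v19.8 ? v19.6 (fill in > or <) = >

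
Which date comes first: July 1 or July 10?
July 1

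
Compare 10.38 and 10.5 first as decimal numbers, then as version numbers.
As decimals: 10.38 < 10.5. As versions: v10.38 > v10.5 (minor version 38 > 5).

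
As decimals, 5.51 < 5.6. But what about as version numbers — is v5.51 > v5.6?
True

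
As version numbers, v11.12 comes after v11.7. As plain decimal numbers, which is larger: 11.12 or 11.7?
11.7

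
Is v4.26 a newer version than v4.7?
Yes. Version numbers are compared segment by segment as integers, not as decimals: minor version 26 > 7, so v4.26 > v4.7 (even though the decimal 4.26 < 4.7).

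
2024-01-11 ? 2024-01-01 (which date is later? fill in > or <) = >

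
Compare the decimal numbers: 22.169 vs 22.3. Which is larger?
22.3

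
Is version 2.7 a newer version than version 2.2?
Yes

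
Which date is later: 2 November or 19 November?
19 November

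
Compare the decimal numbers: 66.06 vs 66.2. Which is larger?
66.2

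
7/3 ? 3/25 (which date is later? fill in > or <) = >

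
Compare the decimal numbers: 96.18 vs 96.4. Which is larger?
96.4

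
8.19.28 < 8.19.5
False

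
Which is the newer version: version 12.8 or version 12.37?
version 12.37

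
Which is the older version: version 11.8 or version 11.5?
version 11.5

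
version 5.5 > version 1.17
True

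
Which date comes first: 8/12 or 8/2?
8/2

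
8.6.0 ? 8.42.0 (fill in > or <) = <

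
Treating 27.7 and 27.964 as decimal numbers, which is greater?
27.964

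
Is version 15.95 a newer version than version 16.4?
No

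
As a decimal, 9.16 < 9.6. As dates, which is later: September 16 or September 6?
September 16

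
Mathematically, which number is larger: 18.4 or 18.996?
18.996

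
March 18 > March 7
True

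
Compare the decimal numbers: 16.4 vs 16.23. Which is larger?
16.4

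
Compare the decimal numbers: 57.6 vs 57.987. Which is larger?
57.987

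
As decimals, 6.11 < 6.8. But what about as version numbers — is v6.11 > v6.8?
True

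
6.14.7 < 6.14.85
True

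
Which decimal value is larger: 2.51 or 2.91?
2.91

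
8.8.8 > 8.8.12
False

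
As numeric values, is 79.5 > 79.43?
True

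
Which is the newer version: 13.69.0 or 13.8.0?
13.69.0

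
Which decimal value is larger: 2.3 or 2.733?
2.733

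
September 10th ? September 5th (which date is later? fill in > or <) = >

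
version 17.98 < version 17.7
False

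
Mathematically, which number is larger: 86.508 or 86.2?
86.508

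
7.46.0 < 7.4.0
False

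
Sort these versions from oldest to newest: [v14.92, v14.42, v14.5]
[v14.5, v14.42, v14.92]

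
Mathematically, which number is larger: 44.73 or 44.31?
44.73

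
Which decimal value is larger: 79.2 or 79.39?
79.39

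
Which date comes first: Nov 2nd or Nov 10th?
Nov 2nd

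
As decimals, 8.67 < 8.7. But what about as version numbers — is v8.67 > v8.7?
True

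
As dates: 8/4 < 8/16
True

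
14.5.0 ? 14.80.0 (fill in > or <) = <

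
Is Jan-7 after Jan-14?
No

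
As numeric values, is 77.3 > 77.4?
False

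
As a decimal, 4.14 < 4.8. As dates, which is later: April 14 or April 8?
April 14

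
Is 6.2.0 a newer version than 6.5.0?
No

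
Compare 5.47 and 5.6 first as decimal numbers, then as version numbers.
As decimals: 5.47 < 5.6. As versions: v5.47 > v5.6 (minor version 47 > 6).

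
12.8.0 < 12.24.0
True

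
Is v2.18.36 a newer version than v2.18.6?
Yes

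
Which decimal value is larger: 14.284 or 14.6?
14.6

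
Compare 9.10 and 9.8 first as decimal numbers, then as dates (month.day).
As decimals: 9.10 < 9.8. As dates: 9/10 is later than 9/8 (day 10 > day 8).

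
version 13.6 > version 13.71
False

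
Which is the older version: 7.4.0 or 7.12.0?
7.4.0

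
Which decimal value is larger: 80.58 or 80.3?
80.58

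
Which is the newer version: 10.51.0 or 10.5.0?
10.51.0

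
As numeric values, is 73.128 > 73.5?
False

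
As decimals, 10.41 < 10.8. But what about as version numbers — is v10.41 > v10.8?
True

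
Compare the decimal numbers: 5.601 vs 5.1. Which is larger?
5.601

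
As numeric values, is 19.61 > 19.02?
True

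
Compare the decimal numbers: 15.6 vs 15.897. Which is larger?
15.897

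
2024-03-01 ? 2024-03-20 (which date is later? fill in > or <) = <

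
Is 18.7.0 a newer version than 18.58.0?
No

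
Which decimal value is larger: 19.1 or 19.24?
19.24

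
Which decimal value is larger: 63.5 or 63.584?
63.584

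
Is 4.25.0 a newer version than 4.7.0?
Yes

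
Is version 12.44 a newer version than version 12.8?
Yes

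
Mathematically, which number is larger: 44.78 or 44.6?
44.78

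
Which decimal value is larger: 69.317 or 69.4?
69.4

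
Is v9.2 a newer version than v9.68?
No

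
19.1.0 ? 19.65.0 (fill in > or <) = <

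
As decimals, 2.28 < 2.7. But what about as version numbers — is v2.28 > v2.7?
True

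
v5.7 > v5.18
False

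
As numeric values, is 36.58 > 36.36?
True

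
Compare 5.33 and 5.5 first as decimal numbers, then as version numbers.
As decimals: 5.33 < 5.5. As versions: v5.33 > v5.5 (minor version 33 > 5).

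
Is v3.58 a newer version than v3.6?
Yes. Version numbers are compared segment by segment as integers, not as decimals: minor version 58 > 6, so v3.58 > v3.6 (even though the decimal 3.58 < 3.6).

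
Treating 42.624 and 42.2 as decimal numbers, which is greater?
42.624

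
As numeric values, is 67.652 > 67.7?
False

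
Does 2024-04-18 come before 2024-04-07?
No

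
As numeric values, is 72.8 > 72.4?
True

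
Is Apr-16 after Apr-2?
Yes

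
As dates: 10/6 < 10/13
True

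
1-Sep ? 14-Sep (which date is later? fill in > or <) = <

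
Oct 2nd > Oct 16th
False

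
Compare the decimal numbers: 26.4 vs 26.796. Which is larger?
26.796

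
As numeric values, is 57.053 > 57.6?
False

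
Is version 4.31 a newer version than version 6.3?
No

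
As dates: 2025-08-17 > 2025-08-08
True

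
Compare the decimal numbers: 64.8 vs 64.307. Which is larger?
64.8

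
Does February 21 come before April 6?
Yes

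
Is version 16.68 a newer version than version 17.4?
No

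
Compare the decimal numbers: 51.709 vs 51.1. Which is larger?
51.709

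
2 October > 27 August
True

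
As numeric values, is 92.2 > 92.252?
False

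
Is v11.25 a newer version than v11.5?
Yes. Version numbers are compared segment by segment as integers, not as decimals: minor version 25 > 5, so v11.25 > v11.5 (even though the decimal 11.25 < 11.5).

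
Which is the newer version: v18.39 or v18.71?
v18.71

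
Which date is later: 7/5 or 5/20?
7/5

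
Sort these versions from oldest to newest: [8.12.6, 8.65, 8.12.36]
[8.12.6, 8.12.36, 8.65]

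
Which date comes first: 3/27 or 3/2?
3/2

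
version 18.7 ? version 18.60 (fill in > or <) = <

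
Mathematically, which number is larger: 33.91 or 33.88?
33.91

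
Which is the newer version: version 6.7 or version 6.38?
version 6.38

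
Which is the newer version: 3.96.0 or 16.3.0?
16.3.0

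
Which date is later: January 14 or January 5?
January 14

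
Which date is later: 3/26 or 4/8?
4/8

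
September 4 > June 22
True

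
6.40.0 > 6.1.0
True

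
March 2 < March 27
True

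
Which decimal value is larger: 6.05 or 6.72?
6.72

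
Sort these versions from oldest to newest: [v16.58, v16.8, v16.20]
[v16.8, v16.20, v16.58]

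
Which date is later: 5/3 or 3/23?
5/3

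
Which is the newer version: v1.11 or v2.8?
v2.8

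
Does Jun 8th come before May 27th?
No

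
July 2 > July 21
False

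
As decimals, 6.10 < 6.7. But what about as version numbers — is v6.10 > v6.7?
True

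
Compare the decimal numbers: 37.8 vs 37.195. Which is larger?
37.8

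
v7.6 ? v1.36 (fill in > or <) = >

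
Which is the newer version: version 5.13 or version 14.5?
version 14.5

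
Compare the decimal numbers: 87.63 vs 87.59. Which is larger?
87.63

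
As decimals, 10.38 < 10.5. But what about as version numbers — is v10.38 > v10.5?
True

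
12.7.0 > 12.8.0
False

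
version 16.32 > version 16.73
False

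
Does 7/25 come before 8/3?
Yes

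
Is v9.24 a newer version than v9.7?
Yes. Version numbers are compared segment by segment as integers, not as decimals: minor version 24 > 7, so v9.24 > v9.7 (even though the decimal 9.24 < 9.7).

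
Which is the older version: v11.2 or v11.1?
v11.1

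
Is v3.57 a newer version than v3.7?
Yes. Version numbers are compared segment by segment as integers, not as decimals: minor version 57 > 7, so v3.57 > v3.7 (even though the decimal 3.57 < 3.7).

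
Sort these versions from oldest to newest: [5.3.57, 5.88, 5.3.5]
[5.3.5, 5.3.57, 5.88]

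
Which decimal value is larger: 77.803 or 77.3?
77.803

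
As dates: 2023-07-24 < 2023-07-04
False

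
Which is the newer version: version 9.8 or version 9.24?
version 9.24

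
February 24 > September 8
False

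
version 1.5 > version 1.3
True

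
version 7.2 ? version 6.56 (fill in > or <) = >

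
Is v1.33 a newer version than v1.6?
Yes. Version numbers are compared segment by segment as integers, not as decimals: minor version 33 > 6, so v1.33 > v1.6 (even though the decimal 1.33 < 1.6).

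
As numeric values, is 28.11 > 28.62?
False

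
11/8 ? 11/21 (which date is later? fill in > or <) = <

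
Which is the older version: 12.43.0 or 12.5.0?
12.5.0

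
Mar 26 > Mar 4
True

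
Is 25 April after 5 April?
Yes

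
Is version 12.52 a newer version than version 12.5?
Yes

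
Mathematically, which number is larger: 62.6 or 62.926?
62.926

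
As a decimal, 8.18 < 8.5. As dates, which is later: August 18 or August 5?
August 18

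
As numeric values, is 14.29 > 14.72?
False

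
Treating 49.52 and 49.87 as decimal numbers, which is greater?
49.87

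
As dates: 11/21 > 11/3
True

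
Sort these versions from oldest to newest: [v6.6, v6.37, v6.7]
[v6.6, v6.7, v6.37]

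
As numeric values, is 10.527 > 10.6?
False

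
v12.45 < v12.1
False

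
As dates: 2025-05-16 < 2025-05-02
False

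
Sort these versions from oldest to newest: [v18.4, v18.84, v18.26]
[v18.4, v18.26, v18.84]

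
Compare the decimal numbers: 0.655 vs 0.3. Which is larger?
0.655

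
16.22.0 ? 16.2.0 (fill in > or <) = >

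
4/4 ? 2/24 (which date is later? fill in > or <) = >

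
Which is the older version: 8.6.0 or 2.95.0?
2.95.0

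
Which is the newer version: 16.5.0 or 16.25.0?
16.25.0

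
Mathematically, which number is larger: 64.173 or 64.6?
64.6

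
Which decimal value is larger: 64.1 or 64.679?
64.679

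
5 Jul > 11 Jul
False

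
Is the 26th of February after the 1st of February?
Yes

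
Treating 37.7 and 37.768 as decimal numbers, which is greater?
37.768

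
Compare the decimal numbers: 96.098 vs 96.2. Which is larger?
96.2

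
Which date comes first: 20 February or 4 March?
20 February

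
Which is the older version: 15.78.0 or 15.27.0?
15.27.0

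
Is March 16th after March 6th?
Yes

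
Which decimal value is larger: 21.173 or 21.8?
21.8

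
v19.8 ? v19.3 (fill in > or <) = >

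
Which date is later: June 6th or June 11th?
June 11th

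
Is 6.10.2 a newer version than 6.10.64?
No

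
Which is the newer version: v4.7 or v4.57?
v4.57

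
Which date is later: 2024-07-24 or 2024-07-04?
2024-07-24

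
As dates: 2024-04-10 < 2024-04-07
False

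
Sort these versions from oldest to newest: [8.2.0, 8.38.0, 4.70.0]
[4.70.0, 8.2.0, 8.38.0]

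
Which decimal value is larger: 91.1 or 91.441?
91.441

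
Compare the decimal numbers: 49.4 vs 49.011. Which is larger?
49.4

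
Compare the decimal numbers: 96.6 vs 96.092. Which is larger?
96.6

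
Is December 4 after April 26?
Yes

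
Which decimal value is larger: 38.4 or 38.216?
38.4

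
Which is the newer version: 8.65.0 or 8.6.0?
8.65.0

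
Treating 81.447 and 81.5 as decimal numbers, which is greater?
81.5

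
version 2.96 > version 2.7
True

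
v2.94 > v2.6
True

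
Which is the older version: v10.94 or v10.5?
v10.5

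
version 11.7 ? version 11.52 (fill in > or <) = <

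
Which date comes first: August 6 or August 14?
August 6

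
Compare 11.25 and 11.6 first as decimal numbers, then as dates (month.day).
As decimals: 11.25 < 11.6. As dates: 11/25 is later than 11/6 (day 25 > day 6).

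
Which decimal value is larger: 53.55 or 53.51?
53.55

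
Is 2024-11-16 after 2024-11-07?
Yes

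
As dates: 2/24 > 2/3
True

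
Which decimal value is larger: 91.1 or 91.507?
91.507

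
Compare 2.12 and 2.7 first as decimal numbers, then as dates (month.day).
As decimals: 2.12 < 2.7. As dates: 2/12 is later than 2/7 (day 12 > day 7).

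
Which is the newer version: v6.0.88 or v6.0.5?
v6.0.88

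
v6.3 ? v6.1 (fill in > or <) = >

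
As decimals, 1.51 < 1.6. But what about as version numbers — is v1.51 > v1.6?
True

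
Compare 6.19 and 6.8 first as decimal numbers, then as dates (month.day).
As decimals: 6.19 < 6.8. As dates: 6/19 is later than 6/8 (day 19 > day 8).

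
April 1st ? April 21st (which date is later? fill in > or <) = <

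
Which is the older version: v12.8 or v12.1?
v12.1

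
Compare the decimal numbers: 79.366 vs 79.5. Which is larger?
79.5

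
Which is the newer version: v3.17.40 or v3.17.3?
v3.17.40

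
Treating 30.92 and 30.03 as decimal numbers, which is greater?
30.92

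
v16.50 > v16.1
True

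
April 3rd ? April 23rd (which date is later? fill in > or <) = <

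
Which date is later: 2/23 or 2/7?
2/23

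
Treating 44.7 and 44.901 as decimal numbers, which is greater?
44.901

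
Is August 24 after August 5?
Yes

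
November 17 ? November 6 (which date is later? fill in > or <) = >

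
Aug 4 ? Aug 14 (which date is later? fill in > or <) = <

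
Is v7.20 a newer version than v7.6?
Yes. Version numbers are compared segment by segment as integers, not as decimals: minor version 20 > 6, so v7.20 > v7.6 (even though the decimal 7.20 < 7.6).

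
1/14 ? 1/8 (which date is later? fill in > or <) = >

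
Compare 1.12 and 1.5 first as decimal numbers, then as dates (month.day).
As decimals: 1.12 < 1.5. As dates: 1/12 is later than 1/5 (day 12 > day 5).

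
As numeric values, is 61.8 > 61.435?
True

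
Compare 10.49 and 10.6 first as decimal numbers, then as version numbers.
As decimals: 10.49 < 10.6. As versions: v10.49 > v10.6 (minor version 49 > 6).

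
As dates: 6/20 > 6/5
True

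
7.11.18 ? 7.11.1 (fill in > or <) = >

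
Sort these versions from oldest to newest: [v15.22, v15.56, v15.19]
[v15.19, v15.22, v15.56]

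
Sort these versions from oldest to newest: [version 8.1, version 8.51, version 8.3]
[version 8.1, version 8.3, version 8.51]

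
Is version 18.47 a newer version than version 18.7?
Yes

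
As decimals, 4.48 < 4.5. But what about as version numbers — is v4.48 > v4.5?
True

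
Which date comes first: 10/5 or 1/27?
1/27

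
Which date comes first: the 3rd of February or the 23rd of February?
the 3rd of February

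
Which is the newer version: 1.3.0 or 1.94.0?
1.94.0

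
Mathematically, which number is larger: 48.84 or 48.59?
48.84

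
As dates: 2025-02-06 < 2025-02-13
True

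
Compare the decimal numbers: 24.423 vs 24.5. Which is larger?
24.5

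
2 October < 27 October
True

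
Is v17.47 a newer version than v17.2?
Yes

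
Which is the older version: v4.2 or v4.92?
v4.2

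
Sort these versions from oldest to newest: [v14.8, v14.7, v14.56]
[v14.7, v14.8, v14.56]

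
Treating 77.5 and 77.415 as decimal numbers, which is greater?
77.5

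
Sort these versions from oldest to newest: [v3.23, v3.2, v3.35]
[v3.2, v3.23, v3.35]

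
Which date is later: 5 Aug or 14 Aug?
14 Aug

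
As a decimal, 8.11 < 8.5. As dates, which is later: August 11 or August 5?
August 11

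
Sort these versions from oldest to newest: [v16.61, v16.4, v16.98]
[v16.4, v16.61, v16.98]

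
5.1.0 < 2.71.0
False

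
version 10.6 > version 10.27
False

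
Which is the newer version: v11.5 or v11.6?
v11.6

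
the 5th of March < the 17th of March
True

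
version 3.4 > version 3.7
False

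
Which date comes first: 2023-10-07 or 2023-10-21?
2023-10-07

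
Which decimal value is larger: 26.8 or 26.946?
26.946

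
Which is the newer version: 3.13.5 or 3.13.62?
3.13.62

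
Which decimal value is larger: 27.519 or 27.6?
27.6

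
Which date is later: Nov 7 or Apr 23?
Nov 7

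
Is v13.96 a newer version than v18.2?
No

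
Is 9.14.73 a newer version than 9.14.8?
Yes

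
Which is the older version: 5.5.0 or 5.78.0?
5.5.0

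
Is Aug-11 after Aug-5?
Yes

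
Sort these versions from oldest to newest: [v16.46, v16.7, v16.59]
[v16.7, v16.46, v16.59]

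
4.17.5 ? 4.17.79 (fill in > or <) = <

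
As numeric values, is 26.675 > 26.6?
True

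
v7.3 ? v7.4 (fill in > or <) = <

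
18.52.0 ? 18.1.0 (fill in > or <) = >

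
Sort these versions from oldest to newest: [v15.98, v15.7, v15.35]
[v15.7, v15.35, v15.98]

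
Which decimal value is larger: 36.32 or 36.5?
36.5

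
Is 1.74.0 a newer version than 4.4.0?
No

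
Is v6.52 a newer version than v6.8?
Yes. Version numbers are compared segment by segment as integers, not as decimals: minor version 52 > 8, so v6.52 > v6.8 (even though the decimal 6.52 < 6.8).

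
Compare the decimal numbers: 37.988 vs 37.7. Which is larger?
37.988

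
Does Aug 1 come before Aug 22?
Yes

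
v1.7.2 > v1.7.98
False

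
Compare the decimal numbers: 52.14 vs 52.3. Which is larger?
52.3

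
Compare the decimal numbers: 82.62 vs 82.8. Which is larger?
82.8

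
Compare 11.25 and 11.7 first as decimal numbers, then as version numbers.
As decimals: 11.25 < 11.7. As versions: v11.25 > v11.7 (minor version 25 > 7).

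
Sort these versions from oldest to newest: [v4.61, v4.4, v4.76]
[v4.4, v4.61, v4.76]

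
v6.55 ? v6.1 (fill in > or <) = >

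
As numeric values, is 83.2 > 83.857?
False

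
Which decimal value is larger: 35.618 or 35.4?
35.618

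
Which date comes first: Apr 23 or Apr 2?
Apr 2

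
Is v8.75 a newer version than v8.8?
Yes. Version numbers are compared segment by segment as integers, not as decimals: minor version 75 > 8, so v8.75 > v8.8 (even though the decimal 8.75 < 8.8).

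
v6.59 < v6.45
False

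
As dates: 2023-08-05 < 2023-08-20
True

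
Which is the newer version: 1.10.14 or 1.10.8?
1.10.14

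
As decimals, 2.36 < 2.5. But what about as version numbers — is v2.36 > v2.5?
True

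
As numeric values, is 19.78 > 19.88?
False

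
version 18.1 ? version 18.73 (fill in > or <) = <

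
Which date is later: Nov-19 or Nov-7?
Nov-19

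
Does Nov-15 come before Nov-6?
No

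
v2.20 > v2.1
True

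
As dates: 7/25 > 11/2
False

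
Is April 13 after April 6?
Yes. Day 13 comes after day 6 in April — this is a date comparison, not a decimal one (the decimal 4.13 would be smaller than 4.6).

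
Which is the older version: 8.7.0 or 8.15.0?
8.7.0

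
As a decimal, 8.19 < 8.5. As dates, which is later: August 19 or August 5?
August 19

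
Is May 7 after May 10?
No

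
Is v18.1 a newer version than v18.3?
No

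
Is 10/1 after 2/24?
Yes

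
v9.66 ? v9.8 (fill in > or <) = >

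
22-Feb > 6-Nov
False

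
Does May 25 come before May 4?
No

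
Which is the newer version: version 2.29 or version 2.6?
version 2.29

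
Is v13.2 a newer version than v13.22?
No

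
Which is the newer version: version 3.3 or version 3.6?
version 3.6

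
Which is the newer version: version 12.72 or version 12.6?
version 12.72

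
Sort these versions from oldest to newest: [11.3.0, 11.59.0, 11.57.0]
[11.3.0, 11.57.0, 11.59.0]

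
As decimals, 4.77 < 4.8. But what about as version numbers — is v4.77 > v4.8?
True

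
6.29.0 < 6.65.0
True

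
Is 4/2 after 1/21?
Yes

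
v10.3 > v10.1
True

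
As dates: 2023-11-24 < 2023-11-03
False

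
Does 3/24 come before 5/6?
Yes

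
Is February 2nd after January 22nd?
Yes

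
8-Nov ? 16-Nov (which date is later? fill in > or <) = <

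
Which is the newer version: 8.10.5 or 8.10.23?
8.10.23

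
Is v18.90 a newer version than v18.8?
Yes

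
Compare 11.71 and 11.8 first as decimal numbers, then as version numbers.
As decimals: 11.71 < 11.8. As versions: v11.71 > v11.8 (minor version 71 > 8).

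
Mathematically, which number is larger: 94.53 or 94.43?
94.53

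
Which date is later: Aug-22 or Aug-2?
Aug-22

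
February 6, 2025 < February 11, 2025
True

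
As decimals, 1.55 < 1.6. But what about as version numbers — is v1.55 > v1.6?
True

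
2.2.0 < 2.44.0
True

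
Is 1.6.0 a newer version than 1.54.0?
No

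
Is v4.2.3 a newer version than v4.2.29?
No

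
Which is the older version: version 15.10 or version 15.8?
version 15.8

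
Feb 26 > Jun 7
False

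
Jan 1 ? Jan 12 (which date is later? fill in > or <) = <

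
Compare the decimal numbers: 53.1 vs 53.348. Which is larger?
53.348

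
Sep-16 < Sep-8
False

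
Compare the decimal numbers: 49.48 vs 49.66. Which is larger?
49.66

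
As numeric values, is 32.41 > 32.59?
False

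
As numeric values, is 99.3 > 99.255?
True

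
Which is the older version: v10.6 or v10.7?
v10.6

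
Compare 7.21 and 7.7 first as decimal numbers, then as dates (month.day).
As decimals: 7.21 < 7.7. As dates: 7/21 is later than 7/7 (day 21 > day 7).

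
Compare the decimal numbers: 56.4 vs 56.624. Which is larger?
56.624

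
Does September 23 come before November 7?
Yes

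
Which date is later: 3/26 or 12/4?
12/4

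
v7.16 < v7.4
False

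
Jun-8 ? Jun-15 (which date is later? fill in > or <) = <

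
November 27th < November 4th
False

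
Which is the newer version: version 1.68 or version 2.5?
version 2.5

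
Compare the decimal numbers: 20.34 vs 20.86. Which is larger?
20.86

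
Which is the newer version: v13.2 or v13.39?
v13.39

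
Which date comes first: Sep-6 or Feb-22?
Feb-22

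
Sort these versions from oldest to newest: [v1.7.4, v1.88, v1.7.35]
[v1.7.4, v1.7.35, v1.88]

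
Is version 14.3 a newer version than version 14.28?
No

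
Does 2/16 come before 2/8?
No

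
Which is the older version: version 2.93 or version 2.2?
version 2.2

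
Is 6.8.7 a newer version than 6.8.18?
No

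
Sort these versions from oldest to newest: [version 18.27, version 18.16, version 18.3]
[version 18.3, version 18.16, version 18.27]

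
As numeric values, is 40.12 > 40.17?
False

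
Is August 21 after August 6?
Yes. Day 21 comes after day 6 in August — this is a date comparison, not a decimal one (the decimal 8.21 would be smaller than 8.6).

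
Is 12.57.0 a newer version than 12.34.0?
Yes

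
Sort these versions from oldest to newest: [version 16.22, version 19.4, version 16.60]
[version 16.22, version 16.60, version 19.4]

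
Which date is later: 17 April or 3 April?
17 April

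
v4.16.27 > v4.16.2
True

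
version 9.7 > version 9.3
True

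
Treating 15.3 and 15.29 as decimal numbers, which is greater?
15.3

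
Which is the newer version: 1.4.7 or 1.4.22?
1.4.22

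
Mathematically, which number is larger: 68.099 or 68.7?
68.7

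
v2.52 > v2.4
True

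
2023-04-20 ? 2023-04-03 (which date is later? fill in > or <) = >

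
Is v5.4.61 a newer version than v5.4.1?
Yes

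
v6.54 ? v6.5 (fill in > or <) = >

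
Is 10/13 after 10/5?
Yes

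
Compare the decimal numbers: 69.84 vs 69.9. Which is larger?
69.9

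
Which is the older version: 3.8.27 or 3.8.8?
3.8.8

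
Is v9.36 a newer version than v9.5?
Yes. Version numbers are compared segment by segment as integers, not as decimals: minor version 36 > 5, so v9.36 > v9.5 (even though the decimal 9.36 < 9.5).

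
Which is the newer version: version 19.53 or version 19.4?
version 19.53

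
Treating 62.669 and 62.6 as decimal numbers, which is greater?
62.669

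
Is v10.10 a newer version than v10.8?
Yes. Version numbers are compared segment by segment as integers, not as decimals: minor version 10 > 8, so v10.10 > v10.8 (even though the decimal 10.10 < 10.8).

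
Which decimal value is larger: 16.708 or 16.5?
16.708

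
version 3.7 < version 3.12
True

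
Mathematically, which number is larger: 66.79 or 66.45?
66.79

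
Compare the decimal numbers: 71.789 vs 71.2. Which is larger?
71.789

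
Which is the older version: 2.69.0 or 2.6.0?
2.6.0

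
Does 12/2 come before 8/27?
No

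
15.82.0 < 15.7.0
False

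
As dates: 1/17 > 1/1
True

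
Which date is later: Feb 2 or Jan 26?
Feb 2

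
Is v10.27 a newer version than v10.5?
Yes. Version numbers are compared segment by segment as integers, not as decimals: minor version 27 > 5, so v10.27 > v10.5 (even though the decimal 10.27 < 10.5).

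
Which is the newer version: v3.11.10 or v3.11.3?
v3.11.10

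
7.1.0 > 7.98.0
False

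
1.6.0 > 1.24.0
False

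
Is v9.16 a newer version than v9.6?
Yes. Version numbers are compared segment by segment as integers, not as decimals: minor version 16 > 6, so v9.16 > v9.6 (even though the decimal 9.16 < 9.6).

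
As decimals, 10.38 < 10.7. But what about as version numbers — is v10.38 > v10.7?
True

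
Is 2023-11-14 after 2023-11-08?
Yes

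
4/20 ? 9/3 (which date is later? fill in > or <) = <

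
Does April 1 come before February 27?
No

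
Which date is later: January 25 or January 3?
January 25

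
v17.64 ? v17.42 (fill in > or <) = >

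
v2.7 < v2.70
True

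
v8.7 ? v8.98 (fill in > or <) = <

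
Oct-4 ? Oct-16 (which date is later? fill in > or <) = <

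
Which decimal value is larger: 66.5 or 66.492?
66.5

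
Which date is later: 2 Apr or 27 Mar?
2 Apr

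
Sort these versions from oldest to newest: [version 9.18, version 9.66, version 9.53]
[version 9.18, version 9.53, version 9.66]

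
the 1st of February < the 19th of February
True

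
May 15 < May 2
False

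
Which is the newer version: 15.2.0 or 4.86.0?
15.2.0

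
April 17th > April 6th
True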